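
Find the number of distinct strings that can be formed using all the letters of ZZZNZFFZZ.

252

ZZZNZFFZZ has 9 letters with F appearing twice and Z appearing 6 times.
The number of distinct arrangements is 9!/(6!·2!) = 362880/1440 = 252.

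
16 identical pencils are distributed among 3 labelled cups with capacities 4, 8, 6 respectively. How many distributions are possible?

Ignoring the caps, the number of non-negative solutions to x_1+…+x_3 = 16 is C(18,2) = 153.
Subtract solutions that violate a single cap (substitute x_i' = x_i − (cap_i+1)): x_1 ≥ 5 gives C(13,2) = 78; x_2 ≥ 9 gives C(9,2) = 36; x_3 ≥ 7 gives C(11,2) = 55. Together 169.
Add back pairs where two caps are both exceeded: 6 + 15 + 1 = 22.
By inclusion–exclusion the count is 153 − 169 + 22 = 6.

6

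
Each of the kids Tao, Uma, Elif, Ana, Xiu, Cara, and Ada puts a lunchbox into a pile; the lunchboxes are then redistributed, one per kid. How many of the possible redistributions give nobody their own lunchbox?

1854

Let Aᵢ be the assignments in which kid i gets their own lunchbox. We want the size of the complement of A₁∪…∪A_7.
By inclusion–exclusion this is Σ_{j=0}^{7} (−1)^j C(7,j)·(7−j)!.
Computing: 5040 − 5040 + 2520 − 840 + 210 − 42 + 7 − 1 = 1854.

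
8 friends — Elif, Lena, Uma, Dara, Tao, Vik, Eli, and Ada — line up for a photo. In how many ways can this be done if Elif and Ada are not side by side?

Of the 8! = 40320 arrangements, those with Elif and Ada adjacent number 2 × 7! = 10080 (treat the pair as a block with 2 internal orders).
So 40320 − 10080 = 30240 arrangements keep them apart.

30240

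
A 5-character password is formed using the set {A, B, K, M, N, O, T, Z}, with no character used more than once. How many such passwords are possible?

6720

This is a permutation of 5 out of 8: P(8,5) = 8!/3!.
8 × 7 × 6 × 5 × 4 = 6720.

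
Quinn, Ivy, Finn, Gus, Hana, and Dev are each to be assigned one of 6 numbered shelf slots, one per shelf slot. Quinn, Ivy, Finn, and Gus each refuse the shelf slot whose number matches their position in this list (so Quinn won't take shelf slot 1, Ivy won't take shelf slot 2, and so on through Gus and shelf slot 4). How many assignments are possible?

Let Aᵢ (for 1 ≤ i ≤ 4) be the placements that put person i in their forbidden shelf slot. Any j of these fix j positions, leaving (6−j)! ways to fill the rest, and there are C(4,j) ways to pick which j.
By inclusion–exclusion, the number of valid placements is Σ_{j=0}^{4} (−1)^j C(4,j)·(6−j)!.
Computing: 720 − 480 + 144 − 24 + 2 = 362.

362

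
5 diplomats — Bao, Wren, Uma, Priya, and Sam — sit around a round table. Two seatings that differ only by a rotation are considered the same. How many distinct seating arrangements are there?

24

Fix one person's seat to break rotational symmetry; the remaining 4 people can be arranged in (4)! = 24 ways.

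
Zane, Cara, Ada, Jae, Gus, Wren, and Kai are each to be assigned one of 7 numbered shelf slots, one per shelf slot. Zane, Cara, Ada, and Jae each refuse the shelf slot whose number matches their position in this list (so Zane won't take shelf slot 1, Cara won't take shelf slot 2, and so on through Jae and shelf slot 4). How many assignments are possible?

Let Aᵢ (for 1 ≤ i ≤ 4) be the placements that put person i in their forbidden shelf slot. Any j of these fix j positions, leaving (7−j)! ways to fill the rest, and there are C(4,j) ways to pick which j.
By inclusion–exclusion, the number of valid placements is Σ_{j=0}^{4} (−1)^j C(4,j)·(7−j)!.
Computing: 5040 − 2880 + 720 − 96 + 6 = 2790.

2790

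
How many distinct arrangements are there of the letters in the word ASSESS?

The 6 letters of ASSESS have repeats: S appearing 4 times.
Dividing 6! = 720 by 4! = 24 for the repeated letters gives 30.

30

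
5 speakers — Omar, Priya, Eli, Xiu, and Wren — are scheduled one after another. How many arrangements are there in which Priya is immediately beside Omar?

48

Place the 3 others and the Priya-Omar pair as 4 objects in a line; the pair has 2 internal arrangements.
So the count is 2·(4)! = 48.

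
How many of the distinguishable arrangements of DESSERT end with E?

360

Fix E in the last position and arrange the remaining 6 letters.
Those 6 letters have S appearing twice, giving (6)!/(2!) = 360.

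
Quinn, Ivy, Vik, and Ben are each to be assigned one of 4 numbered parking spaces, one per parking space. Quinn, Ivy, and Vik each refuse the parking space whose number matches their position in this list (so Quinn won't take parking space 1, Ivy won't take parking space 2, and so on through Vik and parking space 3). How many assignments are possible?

Let Aᵢ (for i ∈ {1, 2, 3}) be the placements that put person i in their forbidden parking space. Any j of these fix j positions, leaving (4−j)! ways to fill the rest, and there are C(3,j) ways to pick which j.
By inclusion–exclusion, the number of valid placements is Σ_{j=0}^{3} (−1)^j C(3,j)·(4−j)!.
Computing: 24 − 18 + 6 − 1 = 11.

11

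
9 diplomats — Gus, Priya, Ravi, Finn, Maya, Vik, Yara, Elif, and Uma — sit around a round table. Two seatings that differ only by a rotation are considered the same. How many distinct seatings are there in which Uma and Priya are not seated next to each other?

30240

Without the restriction there are (8)! = 40320 seatings.
Seatings with Uma beside Priya: treat them as a block with 2 internal orders, giving 2 × (7)! = 10080.
Subtracting, 40320 − 10080 = 30240.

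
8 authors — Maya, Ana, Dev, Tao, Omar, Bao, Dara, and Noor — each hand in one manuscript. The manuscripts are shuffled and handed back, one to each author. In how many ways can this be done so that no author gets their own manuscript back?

Count assignments avoiding every fixed point. For any j of the 8 authors fixed to their own manuscript, the other 8−j can be arranged in (8−j)! ways.
By inclusion–exclusion this is Σ_{j=0}^{8} (−1)^j C(8,j)·(8−j)!.
Computing: 40320 − 40320 + 20160 − 6720 + 1680 − 336 + 56 − 8 + 1 = 14833.

14833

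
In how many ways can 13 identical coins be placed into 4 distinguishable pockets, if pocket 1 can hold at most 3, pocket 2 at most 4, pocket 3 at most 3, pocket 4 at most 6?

Ignoring the caps, the number of non-negative solutions to x_1+…+x_4 = 13 is C(16,3) = 560.
Subtract solutions that violate a single cap (substitute x_i' = x_i − (cap_i+1)): x_1 ≥ 4 gives C(12,3) = 220; x_2 ≥ 5 gives C(11,3) = 165; x_3 ≥ 4 gives C(12,3) = 220; x_4 ≥ 7 gives C(9,3) = 84. Together 689.
Add back pairs where two caps are both exceeded: 35 + 56 + 10 + 35 + 4 + 10 = 150.
Subtract triples: 1 + 0 + 0 + 0 = 1.
By inclusion–exclusion the count is 560 − 689 + 150 − 1 = 20.

20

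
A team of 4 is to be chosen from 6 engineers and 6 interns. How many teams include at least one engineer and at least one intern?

With no constraint there are C(12,4) = 495 possible selections.
Selections missing a whole group: no engineers → C(6,4) = 15; no interns → C(6,4) = 15.
Both groups omitted at once is impossible, so 495 − 30 = 465.

465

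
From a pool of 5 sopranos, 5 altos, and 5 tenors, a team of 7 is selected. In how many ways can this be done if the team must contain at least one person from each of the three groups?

6075

Unrestricted: C(15,7) = 6435 ways to pick any 7 of the 15.
Subtract selections that omit an entire group: no sopranos → C(10,7) = 120; no altos → C(10,7) = 120; no tenors → C(10,7) = 120.
Add back selections omitting two groups (i.e. drawn from a single group): C(5,7) + C(5,7) + C(5,7) = 0.
By inclusion–exclusion: 6435 − 360 + 0 = 6075.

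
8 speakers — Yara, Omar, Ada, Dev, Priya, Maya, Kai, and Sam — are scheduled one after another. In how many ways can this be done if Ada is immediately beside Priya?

10080

Place the 6 others and the Ada-Priya pair as 7 objects in a line; the pair has 2 internal arrangements.
That gives 2 × 7! = 2 × 5040 = 10080.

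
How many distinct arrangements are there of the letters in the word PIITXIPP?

1120

The 8 letters of PIITXIPP have repeats: I appearing 3 times and P appearing 3 times.
So there are 8! / (3!·3!) = 1120 distinguishable arrangements.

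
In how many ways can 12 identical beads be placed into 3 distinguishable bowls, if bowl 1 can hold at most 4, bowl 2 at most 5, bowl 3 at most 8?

20

Ignoring the caps, the number of non-negative solutions to x_1+…+x_3 = 12 is C(14,2) = 91.
Subtract solutions that violate a single cap (substitute x_i' = x_i − (cap_i+1)): x_1 ≥ 5 gives C(9,2) = 36; x_2 ≥ 6 gives C(8,2) = 28; x_3 ≥ 9 gives C(5,2) = 10. Together 74.
Add back pairs where two caps are both exceeded: 3 + 0 + 0 = 3.
By inclusion–exclusion the count is 91 − 74 + 3 = 20.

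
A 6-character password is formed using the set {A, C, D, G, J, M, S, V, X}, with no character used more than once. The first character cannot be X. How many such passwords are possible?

53760

The first character has 9−1 = 8 choices (anything except X).
The remaining 5 characters are filled from the other 8 symbols without repetition: 8 × 7 × 6 × 5 × 4 = 6720.
Total: 8 × 6720 = 53760.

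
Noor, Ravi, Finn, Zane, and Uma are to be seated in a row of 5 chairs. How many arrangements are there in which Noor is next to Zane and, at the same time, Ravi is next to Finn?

24

Treat {Noor,Zane} as one block (2 orders) and {Ravi,Finn} as another (2 orders).
That leaves 3 units to arrange: 2 × 2 × 3! = 4 × 6 = 24.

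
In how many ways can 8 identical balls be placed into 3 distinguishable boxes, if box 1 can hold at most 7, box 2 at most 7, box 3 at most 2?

By stars and bars, unrestricted non-negative solutions to x_1+…+x_3 = 8 number C(8+2,2) = 45.
Subtract solutions that violate a single cap (substitute x_i' = x_i − (cap_i+1)): x_1 ≥ 8 gives C(2,2) = 1; x_2 ≥ 8 gives C(2,2) = 1; x_3 ≥ 3 gives C(7,2) = 21. Together 23.
No two caps can be exceeded simultaneously, so the pair terms are all 0.
By inclusion–exclusion the count is 45 − 23 + 0 = 22.

22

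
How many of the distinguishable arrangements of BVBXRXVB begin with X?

420

Fix X in the first position and arrange the remaining 7 letters.
Those 7 letters have B appearing 3 times and V appearing twice, giving (7)!/(3!·2!) = 420.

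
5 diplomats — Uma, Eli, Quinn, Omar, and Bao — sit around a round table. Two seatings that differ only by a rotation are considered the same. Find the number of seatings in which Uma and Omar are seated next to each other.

12

Treat {Uma, Omar} as one unit (2 internal orders) and seat the resulting 4 units around the table: (3)! circular arrangements.
So 2 × (3)! = 2 × 6 = 12.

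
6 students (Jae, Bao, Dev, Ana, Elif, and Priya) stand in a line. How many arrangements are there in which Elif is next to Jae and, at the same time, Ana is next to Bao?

96

Treat {Elif,Jae} as one block (2 orders) and {Ana,Bao} as another (2 orders).
That leaves 4 units to arrange: 2 × 2 × 4! = 4 × 24 = 96.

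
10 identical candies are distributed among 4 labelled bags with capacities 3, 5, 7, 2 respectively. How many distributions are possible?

62

Without the upper bounds there are C(13,3) = 286 ways to split 10 among 4 bags.
Subtract solutions that violate a single cap (substitute x_i' = x_i − (cap_i+1)): x_1 ≥ 4 gives C(9,3) = 84; x_2 ≥ 6 gives C(7,3) = 35; x_3 ≥ 8 gives C(5,3) = 10; x_4 ≥ 3 gives C(10,3) = 120. Together 249.
Add back pairs where two caps are both exceeded: 1 + 0 + 20 + 0 + 4 + 0 = 25.
By inclusion–exclusion the count is 286 − 249 + 25 = 62.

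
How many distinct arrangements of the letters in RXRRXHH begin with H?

Fix H in the first position and arrange the remaining 6 letters.
Those 6 letters have R appearing 3 times and X appearing twice, giving (6)!/(3!·2!) = 60.

60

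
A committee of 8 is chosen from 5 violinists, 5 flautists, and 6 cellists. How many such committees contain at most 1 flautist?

1815

Split by how many flautists are chosen (0 through 1).
Sum: C(5,0)·C(11,8) + C(5,1)·C(11,7) = 165 + 1650 = 1815.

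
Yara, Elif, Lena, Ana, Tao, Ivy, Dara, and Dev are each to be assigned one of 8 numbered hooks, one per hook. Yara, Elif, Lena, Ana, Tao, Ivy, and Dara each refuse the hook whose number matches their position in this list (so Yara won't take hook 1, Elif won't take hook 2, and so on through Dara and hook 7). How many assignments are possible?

Let Aᵢ (for 1 ≤ i ≤ 7) be the placements that put person i in their forbidden hook. Any j of these fix j positions, leaving (8−j)! ways to fill the rest, and there are C(7,j) ways to pick which j.
By inclusion–exclusion, the number of valid placements is Σ_{j=0}^{7} (−1)^j C(7,j)·(8−j)!.
Computing: 40320 − 35280 + 15120 − 4200 + 840 − 126 + 14 − 1 = 16687.

16687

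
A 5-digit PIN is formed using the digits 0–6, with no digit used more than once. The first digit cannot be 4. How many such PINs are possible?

The first digit has 7−1 = 6 choices (anything except 4).
The remaining 4 digits are filled from the other 6 symbols without repetition: 6 × 5 × 4 × 3 = 360.
Total: 6 × 360 = 2160.

2160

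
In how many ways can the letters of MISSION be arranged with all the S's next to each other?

360

Treat the 2 copies of S as a single block. The multiset to arrange is then {SS, I, I, M, N, O}, 6 items in all.
That gives (6)!/(2!) = 360 arrangements.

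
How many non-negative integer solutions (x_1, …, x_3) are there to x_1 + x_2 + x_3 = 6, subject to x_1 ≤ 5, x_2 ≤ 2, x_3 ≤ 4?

14

Ignoring the caps, the number of non-negative solutions to x_1+…+x_3 = 6 is C(8,2) = 28.
Subtract solutions that violate a single cap (substitute x_i' = x_i − (cap_i+1)): x_1 ≥ 6 gives C(2,2) = 1; x_2 ≥ 3 gives C(5,2) = 10; x_3 ≥ 5 gives C(3,2) = 3. Together 14.
No two caps can be exceeded simultaneously, so the pair terms are all 0.
By inclusion–exclusion the count is 28 − 14 + 0 = 14.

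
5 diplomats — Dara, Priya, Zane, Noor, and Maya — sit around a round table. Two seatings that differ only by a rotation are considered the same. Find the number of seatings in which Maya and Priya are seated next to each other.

12

Treat {Maya, Priya} as one unit (2 internal orders) and seat the resulting 4 units around the table: (3)! circular arrangements.
So 2 × (3)! = 2 × 6 = 12.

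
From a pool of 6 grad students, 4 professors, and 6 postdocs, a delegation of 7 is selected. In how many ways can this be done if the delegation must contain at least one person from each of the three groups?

10408

Unrestricted: C(16,7) = 11440 ways to pick any 7 of the 16.
Selections missing a whole group: no grad students → C(10,7) = 120; no professors → C(12,7) = 792; no postdocs → C(10,7) = 120.
Add back selections omitting two groups (i.e. drawn from a single group): C(6,7) + C(4,7) + C(6,7) = 0.
By inclusion–exclusion: 11440 − 1032 + 0 = 10408.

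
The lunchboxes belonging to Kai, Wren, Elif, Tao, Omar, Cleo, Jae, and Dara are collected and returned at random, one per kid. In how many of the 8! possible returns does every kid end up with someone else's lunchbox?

14833

Count assignments avoiding every fixed point. For any j of the 8 kids fixed to their own lunchbox, the other 8−j can be arranged in (8−j)! ways.
By inclusion–exclusion this is Σ_{j=0}^{8} (−1)^j C(8,j)·(8−j)!.
Computing: 40320 − 40320 + 20160 − 6720 + 1680 − 336 + 56 − 8 + 1 = 14833.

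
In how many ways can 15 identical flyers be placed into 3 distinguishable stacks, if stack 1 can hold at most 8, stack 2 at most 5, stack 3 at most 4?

6

Without the upper bounds there are C(17,2) = 136 ways to split 15 among 3 stacks.
Subtract solutions that violate a single cap (substitute x_i' = x_i − (cap_i+1)): x_1 ≥ 9 gives C(8,2) = 28; x_2 ≥ 6 gives C(11,2) = 55; x_3 ≥ 5 gives C(12,2) = 66. Together 149.
Add back pairs where two caps are both exceeded: 1 + 3 + 15 = 19.
By inclusion–exclusion the count is 136 − 149 + 19 = 6.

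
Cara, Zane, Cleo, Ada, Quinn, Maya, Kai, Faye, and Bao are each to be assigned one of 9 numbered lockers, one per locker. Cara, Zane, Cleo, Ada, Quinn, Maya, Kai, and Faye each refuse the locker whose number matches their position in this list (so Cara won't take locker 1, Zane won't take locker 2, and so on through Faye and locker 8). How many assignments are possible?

148329

Let Aᵢ (for 1 ≤ i ≤ 8) be the placements that put person i in their forbidden locker. Any j of these fix j positions, leaving (9−j)! ways to fill the rest, and there are C(8,j) ways to pick which j.
By inclusion–exclusion, the number of valid placements is Σ_{j=0}^{8} (−1)^j C(8,j)·(9−j)!.
Computing: 362880 − 322560 + 141120 − 40320 + 8400 − 1344 + 168 − 16 + 1 = 148329.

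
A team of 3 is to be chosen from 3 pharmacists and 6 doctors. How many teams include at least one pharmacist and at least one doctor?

Unrestricted: C(9,3) = 84 ways to pick any 3 of the 9.
Selections missing a whole group: no pharmacists → C(6,3) = 20; no doctors → C(3,3) = 1.
Both groups omitted at once is impossible, so 84 − 21 = 63.

63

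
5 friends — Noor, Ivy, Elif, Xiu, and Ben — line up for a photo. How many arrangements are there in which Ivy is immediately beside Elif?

Glue Ivy and Elif into one block (2 internal orders), leaving 4 units to arrange in a row.
That gives 2 × 4! = 2 × 24 = 48.

48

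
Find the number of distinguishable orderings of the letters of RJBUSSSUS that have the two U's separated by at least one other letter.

There are 9!/(4!·2!) = 7560 arrangements of RJBUSSSUS in total.
If the two U's are adjacent, glue them into one block, leaving 8 items to arrange: (8)!/(4!) = 1680 ways.
Subtracting, 7560 − 1680 = 5880 arrangements keep the U's apart.

5880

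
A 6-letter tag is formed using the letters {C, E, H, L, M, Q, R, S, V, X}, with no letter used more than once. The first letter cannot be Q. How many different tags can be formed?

The first letter has 10−1 = 9 choices (anything except Q).
The remaining 5 letters are filled from the other 9 symbols without repetition: 9 × 8 × 7 × 6 × 5 = 15120.
Total: 9 × 15120 = 136080.

136080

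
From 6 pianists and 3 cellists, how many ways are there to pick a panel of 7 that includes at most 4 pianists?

15

Split by how many pianists are chosen (0 through 4).
Sum: C(6,0)·C(3,7) + C(6,1)·C(3,6) + C(6,2)·C(3,5) + C(6,3)·C(3,4) + C(6,4)·C(3,3) = 0 + 0 + 0 + 0 + 15 = 15.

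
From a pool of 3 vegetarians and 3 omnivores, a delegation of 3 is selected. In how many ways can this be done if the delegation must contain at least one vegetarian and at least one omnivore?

Total 3-person selections from all 6: C(6,3) = 20.
Subtract selections that omit an entire group: no vegetarians → C(3,3) = 1; no omnivores → C(3,3) = 1.
Both groups omitted at once is impossible, so 20 − 2 = 18.

18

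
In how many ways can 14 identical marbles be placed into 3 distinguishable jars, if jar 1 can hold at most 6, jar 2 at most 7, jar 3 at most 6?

21

By stars and bars, unrestricted non-negative solutions to x_1+…+x_3 = 14 number C(14+2,2) = 120.
Subtract solutions that violate a single cap (substitute x_i' = x_i − (cap_i+1)): x_1 ≥ 7 gives C(9,2) = 36; x_2 ≥ 8 gives C(8,2) = 28; x_3 ≥ 7 gives C(9,2) = 36. Together 100.
Add back pairs where two caps are both exceeded: 0 + 1 + 0 = 1.
By inclusion–exclusion the count is 120 − 100 + 1 = 21.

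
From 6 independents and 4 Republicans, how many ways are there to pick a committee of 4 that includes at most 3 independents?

195

Split by how many independents are chosen (0 through 3).
Sum: C(6,0)·C(4,4) + C(6,1)·C(4,3) + C(6,2)·C(4,2) + C(6,3)·C(4,1) = 1 + 24 + 90 + 80 = 195.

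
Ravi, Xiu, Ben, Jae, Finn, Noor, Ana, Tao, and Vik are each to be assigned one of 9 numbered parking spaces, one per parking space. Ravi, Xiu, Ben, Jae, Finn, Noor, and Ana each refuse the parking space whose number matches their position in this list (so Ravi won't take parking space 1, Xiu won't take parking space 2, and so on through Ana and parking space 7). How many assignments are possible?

Let Aᵢ (for 1 ≤ i ≤ 7) be the placements that put person i in their forbidden parking space. Any j of these fix j positions, leaving (9−j)! ways to fill the rest, and there are C(7,j) ways to pick which j.
By inclusion–exclusion, the number of valid placements is Σ_{j=0}^{7} (−1)^j C(7,j)·(9−j)!.
Computing: 362880 − 282240 + 105840 − 25200 + 4200 − 504 + 42 − 2 = 165016.

165016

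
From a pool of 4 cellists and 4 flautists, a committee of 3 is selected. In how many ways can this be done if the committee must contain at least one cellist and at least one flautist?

Total 3-person selections from all 8: C(8,3) = 56.
Selections missing a whole group: no cellists → C(4,3) = 4; no flautists → C(4,3) = 4.
Both groups omitted at once is impossible, so 56 − 8 = 48.

48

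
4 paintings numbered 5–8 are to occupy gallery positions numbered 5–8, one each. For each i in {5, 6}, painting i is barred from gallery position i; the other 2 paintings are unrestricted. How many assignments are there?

Let Aᵢ (for i ∈ {5, 6}) be the placements that put painting i in its forbidden gallery position. Any j of these fix j positions, leaving (4−j)! ways to fill the rest, and there are C(2,j) ways to pick which j.
By inclusion–exclusion, the number of valid placements is Σ_{j=0}^{2} (−1)^j C(2,j)·(4−j)!.
Computing: 24 − 12 + 2 = 14.

14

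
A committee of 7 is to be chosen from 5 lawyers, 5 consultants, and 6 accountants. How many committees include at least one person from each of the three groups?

10660

Total 7-person selections from all 16: C(16,7) = 11440.
Selections missing a whole group: no lawyers → C(11,7) = 330; no consultants → C(11,7) = 330; no accountants → C(10,7) = 120.
Add back selections omitting two groups (i.e. drawn from a single group): C(5,7) + C(5,7) + C(6,7) = 0.
By inclusion–exclusion: 11440 − 780 + 0 = 10660.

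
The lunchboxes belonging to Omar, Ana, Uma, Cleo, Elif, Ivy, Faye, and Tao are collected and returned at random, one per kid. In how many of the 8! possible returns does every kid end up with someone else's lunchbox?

14833

Count assignments avoiding every fixed point. For any j of the 8 kids fixed to their own lunchbox, the other 8−j can be arranged in (8−j)! ways.
By inclusion–exclusion this is Σ_{j=0}^{8} (−1)^j C(8,j)·(8−j)!.
Computing: 40320 − 40320 + 20160 − 6720 + 1680 − 336 + 56 − 8 + 1 = 14833.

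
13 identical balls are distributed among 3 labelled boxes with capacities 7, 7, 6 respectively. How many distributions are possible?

Ignoring the caps, the number of non-negative solutions to x_1+…+x_3 = 13 is C(15,2) = 105.
Subtract solutions that violate a single cap (substitute x_i' = x_i − (cap_i+1)): x_1 ≥ 8 gives C(7,2) = 21; x_2 ≥ 8 gives C(7,2) = 21; x_3 ≥ 7 gives C(8,2) = 28. Together 70.
No two caps can be exceeded simultaneously, so the pair terms are all 0.
By inclusion–exclusion the count is 105 − 70 + 0 = 35.

35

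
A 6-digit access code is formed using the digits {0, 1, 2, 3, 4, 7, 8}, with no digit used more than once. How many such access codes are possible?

5040

Choose and order 6 of the 7 symbols: the first digit has 7 options, the next 6, and so on down to 2.
That product is 7 × 6 × 5 × 4 × 3 × 2 = 5040.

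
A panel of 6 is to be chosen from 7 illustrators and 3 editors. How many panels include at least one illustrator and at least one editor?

Total 6-person selections from all 10: C(10,6) = 210.
Subtract selections that omit an entire group: no illustrators → C(3,6) = 0; no editors → C(7,6) = 7.
Both groups omitted at once is impossible, so 210 − 7 = 203.

203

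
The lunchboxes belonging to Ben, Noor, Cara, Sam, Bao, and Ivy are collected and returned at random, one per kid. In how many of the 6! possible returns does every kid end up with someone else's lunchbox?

This is the derangement count D_6: permutations of 6 items with no fixed point.
By inclusion–exclusion this is Σ_{j=0}^{6} (−1)^j C(6,j)·(6−j)!.
Computing: 720 − 720 + 360 − 120 + 30 − 6 + 1 = 265.

265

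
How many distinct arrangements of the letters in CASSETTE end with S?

1260

Fix S in the last position and arrange the remaining 7 letters.
Those 7 letters have E appearing twice and T appearing twice, giving (7)!/(2!·2!) = 1260.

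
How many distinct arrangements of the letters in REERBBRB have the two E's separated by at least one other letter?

420

There are 8!/(3!·3!·2!) = 560 arrangements of REERBBRB in total.
If the two E's are adjacent, glue them into one block, leaving 7 items to arrange: (7)!/(3!·3!) = 140 ways.
Subtracting, 560 − 140 = 420 arrangements keep the E's apart.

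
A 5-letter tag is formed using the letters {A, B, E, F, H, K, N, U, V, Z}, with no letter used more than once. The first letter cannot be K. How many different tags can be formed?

27216

The first letter has 10−1 = 9 choices (anything except K).
The remaining 4 letters are filled from the other 9 symbols without repetition: 9 × 8 × 7 × 6 = 3024.
Total: 9 × 3024 = 27216.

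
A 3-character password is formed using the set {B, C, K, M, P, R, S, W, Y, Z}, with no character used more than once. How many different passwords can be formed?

This is a permutation of 3 out of 10: P(10,3) = 10!/7!.
10 × 9 × 8 = 720.

720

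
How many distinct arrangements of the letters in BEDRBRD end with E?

Fix E in the last position and arrange the remaining 6 letters.
Those 6 letters have B appearing twice, D appearing twice, and R appearing twice, giving (6)!/(2!·2!·2!) = 90.

90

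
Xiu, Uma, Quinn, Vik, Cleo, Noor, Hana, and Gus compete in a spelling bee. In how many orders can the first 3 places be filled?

This is an ordered selection of 3 from 8: P(8,3).
That gives 8 × 7 × 6 = 336.

336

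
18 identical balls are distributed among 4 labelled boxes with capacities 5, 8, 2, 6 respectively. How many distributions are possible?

19

Ignoring the caps, the number of non-negative solutions to x_1+…+x_4 = 18 is C(21,3) = 1330.
Subtract solutions that violate a single cap (substitute x_i' = x_i − (cap_i+1)): x_1 ≥ 6 gives C(15,3) = 455; x_2 ≥ 9 gives C(12,3) = 220; x_3 ≥ 3 gives C(18,3) = 816; x_4 ≥ 7 gives C(14,3) = 364. Together 1855.
Add back pairs where two caps are both exceeded: 20 + 220 + 56 + 84 + 10 + 165 = 555.
Subtract triples: 1 + 0 + 10 + 0 = 11.
By inclusion–exclusion the count is 1330 − 1855 + 555 − 11 = 19.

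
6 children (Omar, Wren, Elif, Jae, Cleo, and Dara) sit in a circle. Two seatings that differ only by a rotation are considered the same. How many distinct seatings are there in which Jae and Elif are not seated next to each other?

Without the restriction there are (5)! = 120 seatings.
Those with Jae next to Elif: fuse the pair into one unit and seat 5 units around a circle — 2·(4)! = 48.
Subtracting, 120 − 48 = 72.

72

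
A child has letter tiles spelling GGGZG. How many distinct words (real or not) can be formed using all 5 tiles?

The 5 letters of GGGZG have repeats: G appearing 4 times.
So there are 5! / (4!) = 5 distinguishable arrangements.

5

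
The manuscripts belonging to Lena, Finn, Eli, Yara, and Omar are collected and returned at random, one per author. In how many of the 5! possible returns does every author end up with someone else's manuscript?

44

This is the derangement count D_5: permutations of 5 items with no fixed point.
By inclusion–exclusion this is Σ_{j=0}^{5} (−1)^j C(5,j)·(5−j)!.
Computing: 120 − 120 + 60 − 20 + 5 − 1 = 44.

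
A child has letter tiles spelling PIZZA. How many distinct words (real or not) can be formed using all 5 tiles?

PIZZA has 5 letters with Z appearing twice.
So there are 5! / (2!) = 60 distinguishable arrangements.

60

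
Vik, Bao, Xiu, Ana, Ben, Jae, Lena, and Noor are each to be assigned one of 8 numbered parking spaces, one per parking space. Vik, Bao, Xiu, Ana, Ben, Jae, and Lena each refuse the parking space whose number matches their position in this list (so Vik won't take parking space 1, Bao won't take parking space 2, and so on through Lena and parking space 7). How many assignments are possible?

16687

Let Aᵢ (for 1 ≤ i ≤ 7) be the placements that put person i in their forbidden parking space. Any j of these fix j positions, leaving (8−j)! ways to fill the rest, and there are C(7,j) ways to pick which j.
By inclusion–exclusion, the number of valid placements is Σ_{j=0}^{7} (−1)^j C(7,j)·(8−j)!.
Computing: 40320 − 35280 + 15120 − 4200 + 840 − 126 + 14 − 1 = 16687.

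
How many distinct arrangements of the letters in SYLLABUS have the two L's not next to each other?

There are 8!/(2!·2!) = 10080 arrangements of SYLLABUS in total.
Arrangements with the L's together: treat LL as one letter, giving (7)!/(2!) = 2520.
Hence 10080 − 2520 = 7560.

7560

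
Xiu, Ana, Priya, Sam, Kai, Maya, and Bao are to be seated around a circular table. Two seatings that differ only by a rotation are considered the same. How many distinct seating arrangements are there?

720

Seat Xiu anywhere (absorbing the rotational symmetry), then permute the other 6: (6)! = 720.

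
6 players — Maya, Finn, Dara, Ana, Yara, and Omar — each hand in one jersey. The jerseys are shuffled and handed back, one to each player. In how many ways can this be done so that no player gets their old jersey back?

Count assignments avoiding every fixed point. For any j of the 6 players fixed to their old jersey, the other 6−j can be arranged in (6−j)! ways.
By inclusion–exclusion this is Σ_{j=0}^{6} (−1)^j C(6,j)·(6−j)!.
Computing: 720 − 720 + 360 − 120 + 30 − 6 + 1 = 265.

265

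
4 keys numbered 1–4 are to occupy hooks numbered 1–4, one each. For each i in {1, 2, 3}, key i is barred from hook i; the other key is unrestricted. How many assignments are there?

11

Let Aᵢ (for i ∈ {1, 2, 3}) be the placements that put key i in its forbidden hook. Any j of these fix j positions, leaving (4−j)! ways to fill the rest, and there are C(3,j) ways to pick which j.
By inclusion–exclusion, the number of valid placements is Σ_{j=0}^{3} (−1)^j C(3,j)·(4−j)!.
Computing: 24 − 18 + 6 − 1 = 11.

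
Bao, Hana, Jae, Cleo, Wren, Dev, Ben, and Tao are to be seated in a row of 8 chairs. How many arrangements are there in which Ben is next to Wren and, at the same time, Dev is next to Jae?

Treat {Ben,Wren} as one block (2 orders) and {Dev,Jae} as another (2 orders).
That leaves 6 units to arrange: 2 × 2 × 6! = 4 × 720 = 2880.

2880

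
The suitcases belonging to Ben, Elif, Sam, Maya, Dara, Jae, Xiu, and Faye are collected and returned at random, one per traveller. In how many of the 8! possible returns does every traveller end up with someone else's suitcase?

This is the derangement count D_8: permutations of 8 items with no fixed point.
By inclusion–exclusion this is Σ_{j=0}^{8} (−1)^j C(8,j)·(8−j)!.
Computing: 40320 − 40320 + 20160 − 6720 + 1680 − 336 + 56 − 8 + 1 = 14833.

14833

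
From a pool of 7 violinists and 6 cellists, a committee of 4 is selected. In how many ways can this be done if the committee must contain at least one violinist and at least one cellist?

With no constraint there are C(13,4) = 715 possible selections.
Subtract selections that omit an entire group: no violinists → C(6,4) = 15; no cellists → C(7,4) = 35.
Both groups omitted at once is impossible, so 715 − 50 = 665.

665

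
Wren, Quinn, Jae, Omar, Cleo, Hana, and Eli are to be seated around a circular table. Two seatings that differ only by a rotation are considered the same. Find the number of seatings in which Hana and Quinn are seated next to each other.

Treat {Hana, Quinn} as one unit (2 internal orders) and seat the resulting 6 units around the table: (5)! circular arrangements.
So 2 × (5)! = 2 × 120 = 240.

240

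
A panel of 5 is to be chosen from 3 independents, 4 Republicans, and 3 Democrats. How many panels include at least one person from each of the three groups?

204

Unrestricted: C(10,5) = 252 ways to pick any 5 of the 10.
Selections missing a whole group: no independents → C(7,5) = 21; no Republicans → C(6,5) = 6; no Democrats → C(7,5) = 21.
Add back selections omitting two groups (i.e. drawn from a single group): C(3,5) + C(4,5) + C(3,5) = 0.
By inclusion–exclusion: 252 − 48 + 0 = 204.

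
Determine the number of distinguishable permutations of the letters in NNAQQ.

The 5 letters of NNAQQ have repeats: N appearing twice and Q appearing twice.
So there are 5! / (2!·2!) = 30 distinguishable arrangements.

30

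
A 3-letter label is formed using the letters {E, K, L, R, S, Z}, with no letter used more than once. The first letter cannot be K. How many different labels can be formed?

The first letter has 6−1 = 5 choices (anything except K).
The remaining 2 letters are filled from the other 5 symbols without repetition: 5 × 4 = 20.
Total: 5 × 20 = 100.

100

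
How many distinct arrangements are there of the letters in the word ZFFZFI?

60

ZFFZFI has 6 letters with F appearing 3 times and Z appearing twice.
The number of distinct arrangements is 6!/(3!·2!) = 720/12 = 60.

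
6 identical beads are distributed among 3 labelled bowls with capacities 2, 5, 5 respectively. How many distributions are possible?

Without the upper bounds there are C(8,2) = 28 ways to split 6 among 3 bowls.
Subtract solutions that violate a single cap (substitute x_i' = x_i − (cap_i+1)): x_1 ≥ 3 gives C(5,2) = 10; x_2 ≥ 6 gives C(2,2) = 1; x_3 ≥ 6 gives C(2,2) = 1. Together 12.
No two caps can be exceeded simultaneously, so the pair terms are all 0.
By inclusion–exclusion the count is 28 − 12 + 0 = 16.

16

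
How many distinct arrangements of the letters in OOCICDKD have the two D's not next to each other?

There are 8!/(2!·2!·2!) = 5040 arrangements of OOCICDKD in total.
If the two D's are adjacent, glue them into one block, leaving 7 items to arrange: (7)!/(2!·2!) = 1260 ways.
Subtracting, 5040 − 1260 = 3780 arrangements keep the D's apart.

3780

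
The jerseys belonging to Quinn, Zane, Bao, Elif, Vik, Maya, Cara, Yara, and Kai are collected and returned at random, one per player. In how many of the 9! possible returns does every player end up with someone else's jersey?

Count assignments avoiding every fixed point. For any j of the 9 players fixed to their old jersey, the other 9−j can be arranged in (9−j)! ways.
By inclusion–exclusion this is Σ_{j=0}^{9} (−1)^j C(9,j)·(9−j)!.
Computing: 362880 − 362880 + 181440 − 60480 + 15120 − 3024 + 504 − 72 + 9 − 1 = 133496.

133496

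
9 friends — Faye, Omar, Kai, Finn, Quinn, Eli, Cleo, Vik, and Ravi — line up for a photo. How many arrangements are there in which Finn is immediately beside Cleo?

Glue Finn and Cleo into one block (2 internal orders), leaving 8 units to arrange in a row.
So the count is 2·(8)! = 80640.

80640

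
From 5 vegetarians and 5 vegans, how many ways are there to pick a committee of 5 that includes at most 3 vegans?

Split by how many vegans are chosen (0 through 3).
Sum: C(5,0)·C(5,5) + C(5,1)·C(5,4) + C(5,2)·C(5,3) + C(5,3)·C(5,2) = 1 + 25 + 100 + 100 = 226.

226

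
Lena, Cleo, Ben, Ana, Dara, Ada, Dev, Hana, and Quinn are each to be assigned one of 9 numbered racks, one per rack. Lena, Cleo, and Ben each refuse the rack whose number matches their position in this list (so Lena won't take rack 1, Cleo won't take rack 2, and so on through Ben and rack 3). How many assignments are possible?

256320

Let Aᵢ (for i ∈ {1, 2, 3}) be the placements that put person i in their forbidden rack. Any j of these fix j positions, leaving (9−j)! ways to fill the rest, and there are C(3,j) ways to pick which j.
By inclusion–exclusion, the number of valid placements is Σ_{j=0}^{3} (−1)^j C(3,j)·(9−j)!.
Computing: 362880 − 120960 + 15120 − 720 = 256320.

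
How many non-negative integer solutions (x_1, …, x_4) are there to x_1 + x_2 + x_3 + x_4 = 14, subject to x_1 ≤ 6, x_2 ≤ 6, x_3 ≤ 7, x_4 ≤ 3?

121

Ignoring the caps, the number of non-negative solutions to x_1+…+x_4 = 14 is C(17,3) = 680.
Subtract solutions that violate a single cap (substitute x_i' = x_i − (cap_i+1)): x_1 ≥ 7 gives C(10,3) = 120; x_2 ≥ 7 gives C(10,3) = 120; x_3 ≥ 8 gives C(9,3) = 84; x_4 ≥ 4 gives C(13,3) = 286. Together 610.
Add back pairs where two caps are both exceeded: 1 + 0 + 20 + 0 + 20 + 10 = 51.
By inclusion–exclusion the count is 680 − 610 + 51 = 121.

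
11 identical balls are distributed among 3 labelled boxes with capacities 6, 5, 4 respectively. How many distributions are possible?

15

Ignoring the caps, the number of non-negative solutions to x_1+…+x_3 = 11 is C(13,2) = 78.
Subtract solutions that violate a single cap (substitute x_i' = x_i − (cap_i+1)): x_1 ≥ 7 gives C(6,2) = 15; x_2 ≥ 6 gives C(7,2) = 21; x_3 ≥ 5 gives C(8,2) = 28. Together 64.
Add back pairs where two caps are both exceeded: 0 + 0 + 1 = 1.
By inclusion–exclusion the count is 78 − 64 + 1 = 15.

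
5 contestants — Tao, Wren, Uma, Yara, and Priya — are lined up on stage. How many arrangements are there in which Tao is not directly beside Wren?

Of the 5! = 120 arrangements, those with Tao and Wren adjacent number 2 × 4! = 48 (treat the pair as a block with 2 internal orders).
Complementary counting: 120 − 48 = 72.

72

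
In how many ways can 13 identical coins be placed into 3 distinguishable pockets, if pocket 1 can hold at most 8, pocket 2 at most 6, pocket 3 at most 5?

Without the upper bounds there are C(15,2) = 105 ways to split 13 among 3 pockets.
Subtract solutions that violate a single cap (substitute x_i' = x_i − (cap_i+1)): x_1 ≥ 9 gives C(6,2) = 15; x_2 ≥ 7 gives C(8,2) = 28; x_3 ≥ 6 gives C(9,2) = 36. Together 79.
Add back pairs where two caps are both exceeded: 0 + 0 + 1 = 1.
By inclusion–exclusion the count is 105 − 79 + 1 = 27.

27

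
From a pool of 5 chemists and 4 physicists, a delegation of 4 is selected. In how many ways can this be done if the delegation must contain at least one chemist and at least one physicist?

120

Total 4-person selections from all 9: C(9,4) = 126.
Selections missing a whole group: no chemists → C(4,4) = 1; no physicists → C(5,4) = 5.
Both groups omitted at once is impossible, so 126 − 6 = 120.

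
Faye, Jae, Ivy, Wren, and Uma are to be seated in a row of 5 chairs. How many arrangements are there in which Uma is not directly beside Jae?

There are 5! = 120 arrangements in all. If Uma and Jae are adjacent, merging them into one block gives 2·(4)! = 48 arrangements.
Complementary counting: 120 − 48 = 72.

72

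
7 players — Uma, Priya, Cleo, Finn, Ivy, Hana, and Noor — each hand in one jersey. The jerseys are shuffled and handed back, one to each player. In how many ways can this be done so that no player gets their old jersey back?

This is the derangement count D_7: permutations of 7 items with no fixed point.
By inclusion–exclusion this is Σ_{j=0}^{7} (−1)^j C(7,j)·(7−j)!.
Computing: 5040 − 5040 + 2520 − 840 + 210 − 42 + 7 − 1 = 1854.

1854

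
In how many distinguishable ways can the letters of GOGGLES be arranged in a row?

840

The 7 letters of GOGGLES have repeats: G appearing 3 times.
The number of distinct arrangements is 7!/(3!) = 5040/6 = 840.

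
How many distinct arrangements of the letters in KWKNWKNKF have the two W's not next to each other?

There are 9!/(4!·2!·2!) = 3780 arrangements of KWKNWKNKF in total.
If the two W's are adjacent, glue them into one block, leaving 8 items to arrange: (8)!/(4!·2!) = 840 ways.
Hence 3780 − 840 = 2940.

2940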